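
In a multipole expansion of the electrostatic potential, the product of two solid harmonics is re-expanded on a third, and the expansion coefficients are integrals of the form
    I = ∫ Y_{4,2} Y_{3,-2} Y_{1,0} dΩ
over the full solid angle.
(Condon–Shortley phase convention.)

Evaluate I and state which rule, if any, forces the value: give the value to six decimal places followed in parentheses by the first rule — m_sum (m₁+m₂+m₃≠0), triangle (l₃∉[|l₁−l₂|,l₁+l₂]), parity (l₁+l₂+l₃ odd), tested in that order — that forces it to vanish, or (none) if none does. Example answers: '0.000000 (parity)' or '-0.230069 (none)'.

m-sum 0 ✓  L=8 even ✓  1≤1≤7 ✓
Π(2lᵢ+1) = 9×7×3 = 189
triangle coeff Δ(4,3,1) = 1/252
Σ_t [3,3]: t=3:−1/36 = -1/36
(3j)²=4/63 [(4 3 1; 0 0 0)], sign=+1
Σ_t [1,1]: t=1:−1/120 = -1/120
(3j)²=1/21 [(4 3 1; 2 -2 0)], sign=+1
⇒ 4πI² = 4/7
I = (+1)√(4/7/(4π)) = 0.21324362
No selection rule forces the value: the integral is nonzero (none).

0.213244 (none)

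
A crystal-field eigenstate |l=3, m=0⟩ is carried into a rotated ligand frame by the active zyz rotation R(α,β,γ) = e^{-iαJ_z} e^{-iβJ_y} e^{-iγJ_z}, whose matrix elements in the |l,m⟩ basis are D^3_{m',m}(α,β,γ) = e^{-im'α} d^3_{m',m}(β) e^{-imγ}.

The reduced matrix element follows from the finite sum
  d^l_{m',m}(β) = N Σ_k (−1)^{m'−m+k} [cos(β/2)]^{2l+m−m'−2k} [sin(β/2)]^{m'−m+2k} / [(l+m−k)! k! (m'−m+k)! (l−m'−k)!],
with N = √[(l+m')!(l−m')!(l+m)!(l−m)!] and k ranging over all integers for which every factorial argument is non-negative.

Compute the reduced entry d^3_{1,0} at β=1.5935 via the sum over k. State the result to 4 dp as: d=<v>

d^3_{1,0}(β=1.5935) via the finite sum:
Half-angle: c=0.699034, s=0.715088. N=√(24·2·6·6)=41.569219
The bounds max(0,m−m')=0 and min(l+m,l−m')=2 give 3 terms
  k=0: (−1)^1·41.5692/(12)·0.6990^5·0.7151^1 = -0.413469
  k=1: (−1)^2·41.5692/(4)·0.6990^3·0.7151^3 = +1.298034
  k=2: (−1)^3·41.5692/(12)·0.6990^1·0.7151^5 = -0.452779
d^3_{1,0}(1.5935) = -0.413469 +1.298034 -0.452779 = +0.431786

d=0.4318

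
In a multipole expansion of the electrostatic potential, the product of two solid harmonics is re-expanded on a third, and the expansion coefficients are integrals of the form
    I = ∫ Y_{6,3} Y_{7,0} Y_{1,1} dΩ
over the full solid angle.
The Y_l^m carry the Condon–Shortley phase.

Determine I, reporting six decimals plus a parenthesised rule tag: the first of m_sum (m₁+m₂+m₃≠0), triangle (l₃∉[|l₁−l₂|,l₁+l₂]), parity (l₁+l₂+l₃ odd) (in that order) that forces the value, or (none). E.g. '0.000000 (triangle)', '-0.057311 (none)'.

0.000000 (m_sum)

m-sum = 3 + 0 + 1 = 4 ≠ 0 ⇒ I = 0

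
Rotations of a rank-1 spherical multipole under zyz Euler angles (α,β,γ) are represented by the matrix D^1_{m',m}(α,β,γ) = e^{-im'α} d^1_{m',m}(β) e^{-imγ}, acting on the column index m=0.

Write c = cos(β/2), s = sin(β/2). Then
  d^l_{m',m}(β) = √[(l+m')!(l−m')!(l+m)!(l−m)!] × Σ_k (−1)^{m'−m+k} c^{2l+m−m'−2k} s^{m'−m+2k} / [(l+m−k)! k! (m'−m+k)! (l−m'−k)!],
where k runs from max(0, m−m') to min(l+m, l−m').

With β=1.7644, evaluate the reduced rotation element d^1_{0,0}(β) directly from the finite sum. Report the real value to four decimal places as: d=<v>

d=-0.1924

d^1_{0,0}(β=1.7644) via the finite sum:
With c≡cos(β/2)=0.635454 and s≡sin(β/2)=0.772139, N=[1·1·1·1]^{1/2}=1.000000
The bounds max(0,m−m')=0 and min(l+m,l−m')=1 give 2 terms
  k=0: (−1)^0·1.0000/(1)·0.6355^2·0.7721^0 = +0.403802
  k=1: (−1)^1·1.0000/(1)·0.6355^0·0.7721^2 = -0.596198
d^1_{0,0}(1.7644) = +0.403802 -0.596198 = -0.192396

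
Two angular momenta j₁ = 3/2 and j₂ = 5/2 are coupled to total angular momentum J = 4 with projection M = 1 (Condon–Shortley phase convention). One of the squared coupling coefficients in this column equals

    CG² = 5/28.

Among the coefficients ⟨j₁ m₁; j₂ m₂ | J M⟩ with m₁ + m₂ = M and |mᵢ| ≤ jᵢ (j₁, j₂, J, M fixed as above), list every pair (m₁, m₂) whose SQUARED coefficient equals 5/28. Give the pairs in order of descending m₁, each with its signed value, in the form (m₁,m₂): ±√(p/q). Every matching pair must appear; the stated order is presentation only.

(3/2,-1/2): +√(5/28)

Admissible pairs with m₁+m₂ = M = 1: (-3/2,5/2), (-1/2,3/2), (1/2,1/2), (3/2,-1/2)
  (m₁,m₂)=(3/2,-1/2): CG² = 5/28, CG = +√(5/28)   ← matches the target
  (m₁,m₂)=(1/2,1/2): CG² = 15/28, CG = +√(15/28)
  (m₁,m₂)=(-1/2,3/2): CG² = 15/56, CG = +√(15/56)
  (m₁,m₂)=(-3/2,5/2): CG² = 1/56, CG = +√(1/56)
Pairs with CG² = 5/28: (3/2,-1/2): +√(5/28)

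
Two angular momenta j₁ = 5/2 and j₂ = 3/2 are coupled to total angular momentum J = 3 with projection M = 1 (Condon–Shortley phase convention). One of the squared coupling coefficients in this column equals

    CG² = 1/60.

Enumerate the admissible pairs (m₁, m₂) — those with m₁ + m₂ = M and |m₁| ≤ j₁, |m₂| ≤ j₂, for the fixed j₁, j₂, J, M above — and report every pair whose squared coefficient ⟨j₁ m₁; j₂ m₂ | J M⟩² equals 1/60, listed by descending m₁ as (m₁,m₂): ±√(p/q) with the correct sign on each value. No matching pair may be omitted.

(1/2,1/2): −√(1/60)

Admissible pairs with m₁+m₂ = M = 1: (-1/2,3/2), (1/2,1/2), (3/2,-1/2), (5/2,-3/2)
  (m₁,m₂)=(5/2,-3/2): CG² = 1/8, CG = +√(1/8)
  (m₁,m₂)=(3/2,-1/2): CG² = 49/120, CG = +√(49/120)
  (m₁,m₂)=(1/2,1/2): CG² = 1/60, CG = −√(1/60)   ← matches the target
  (m₁,m₂)=(-1/2,3/2): CG² = 9/20, CG = −√(9/20)
Pairs with CG² = 1/60: (1/2,1/2): −√(1/60)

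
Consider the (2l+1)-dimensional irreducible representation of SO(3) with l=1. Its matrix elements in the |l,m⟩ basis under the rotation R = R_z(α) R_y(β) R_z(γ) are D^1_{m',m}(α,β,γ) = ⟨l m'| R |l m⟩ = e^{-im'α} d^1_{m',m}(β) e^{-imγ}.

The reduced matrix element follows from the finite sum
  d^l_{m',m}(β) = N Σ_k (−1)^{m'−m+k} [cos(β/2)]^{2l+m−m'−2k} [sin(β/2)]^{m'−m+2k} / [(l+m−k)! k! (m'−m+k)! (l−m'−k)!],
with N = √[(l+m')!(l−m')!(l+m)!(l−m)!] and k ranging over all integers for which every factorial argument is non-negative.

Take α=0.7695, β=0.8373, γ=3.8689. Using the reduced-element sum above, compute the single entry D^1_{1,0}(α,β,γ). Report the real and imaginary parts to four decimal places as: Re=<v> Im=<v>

Re=-0.3773 Im=0.3655

First d^1_{1,0}(β=0.8373), then the phase factors e^{-i(1)α} and e^{-i(0)γ}:
Half-angle: c=0.913639, s=0.406527. N=√(2·1·1·1)=1.414214
k∈{0} keeps every argument non-negative
  k=0: (−1)^1·1.4142/(1)·0.9136^1·0.4065^1 = -0.525266
d^1_{1,0}(0.8373) = -0.525266
D = (+0.718259-0.695776i)·(-0.525266)·(+1.000000+0.000000i) = -0.377277+0.365468i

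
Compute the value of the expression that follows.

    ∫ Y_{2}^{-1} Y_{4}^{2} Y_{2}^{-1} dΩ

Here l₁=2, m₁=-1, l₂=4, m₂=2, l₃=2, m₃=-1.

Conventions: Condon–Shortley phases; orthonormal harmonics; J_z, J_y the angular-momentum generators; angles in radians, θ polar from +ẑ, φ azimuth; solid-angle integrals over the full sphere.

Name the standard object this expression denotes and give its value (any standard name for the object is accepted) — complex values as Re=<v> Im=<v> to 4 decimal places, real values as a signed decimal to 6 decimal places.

Gaunt coefficient, +0.254875

This is a Gaunt coefficient — the integral of a triple product of spherical harmonics over the sphere.
Checks pass: Σm=0; 8 even; l₃=2∈[2,6].
(2·2+1)(2·4+1)(2·2+1) = 225
Δ: 4! 0! 4! / 9! → 1/630
sum: t=2:+1/16 = 1/16
3j²(2 4 2; 0 0 0) = Δ·Π!·Σ² = 2/35  (sign +1)
sum: t=3:−1/36 = -1/36
3j²(2 4 2; -1 2 -1) = Δ·Π!·Σ² = 4/63  (sign +1)
combine: 4πI² = 225·2/35·4/63 = 40/49
take √, sign +1: I = 0.25487487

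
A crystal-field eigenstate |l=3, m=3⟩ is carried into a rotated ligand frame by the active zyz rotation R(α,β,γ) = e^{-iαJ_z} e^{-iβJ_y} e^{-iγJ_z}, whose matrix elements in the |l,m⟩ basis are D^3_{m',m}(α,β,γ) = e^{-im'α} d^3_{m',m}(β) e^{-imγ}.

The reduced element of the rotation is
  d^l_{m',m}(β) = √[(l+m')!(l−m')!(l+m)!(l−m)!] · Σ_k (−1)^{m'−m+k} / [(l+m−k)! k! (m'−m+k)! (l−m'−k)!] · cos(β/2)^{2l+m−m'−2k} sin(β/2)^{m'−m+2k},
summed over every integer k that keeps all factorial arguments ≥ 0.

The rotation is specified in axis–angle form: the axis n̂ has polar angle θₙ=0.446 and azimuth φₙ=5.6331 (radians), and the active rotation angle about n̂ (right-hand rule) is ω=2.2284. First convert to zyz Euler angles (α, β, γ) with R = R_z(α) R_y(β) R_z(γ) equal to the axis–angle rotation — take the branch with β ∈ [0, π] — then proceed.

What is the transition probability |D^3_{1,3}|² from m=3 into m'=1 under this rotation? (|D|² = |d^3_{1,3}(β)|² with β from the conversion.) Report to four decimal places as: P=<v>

P=0.1760

Axis–angle → zyz. n̂ = (sinθₙcosφₙ, sinθₙsinφₙ, cosθₙ) = (+0.343377, -0.261083, +0.902180), ω = 2.2284.
R = I cosω + sinω [n̂]ₓ + (1−cosω) n̂n̂ᵀ gives
  R = [-0.421247, -0.858484, +0.292500; +0.569593, -0.501394, -0.651281; +0.705773, -0.107744, +0.700197]
β = atan2(√(R₁₃²+R₂₃²), R₃₃) = 0.795123; α = atan2(R₂₃, R₁₃) mod 2π = 5.134506; γ = atan2(R₃₂, −R₃₁) mod 2π = 3.293084
D^3_{1,3}(5.1345,0.7951,3.2931) = e^{-i·1·5.1345}·d^3_{1,3}(0.7951)·e^{-i·3·3.2931}. Compute d first:
Half-angle: c=0.922008, s=0.387171. N=√(24·2·720·1)=185.903201
k: max(0,(3)−(1))=2 … min(3+(3),3−(1))=2
  k=2: (−1)^0·185.9032/(48)·0.9220^4·0.3872^2 = +0.419556
d^3_{1,3}(0.7951) = +0.419556
|D^3_{1,3}|² = |d^3_{1,3}(β)|² = (+0.419556)² = 0.176027 (the z-rotation phases have unit modulus)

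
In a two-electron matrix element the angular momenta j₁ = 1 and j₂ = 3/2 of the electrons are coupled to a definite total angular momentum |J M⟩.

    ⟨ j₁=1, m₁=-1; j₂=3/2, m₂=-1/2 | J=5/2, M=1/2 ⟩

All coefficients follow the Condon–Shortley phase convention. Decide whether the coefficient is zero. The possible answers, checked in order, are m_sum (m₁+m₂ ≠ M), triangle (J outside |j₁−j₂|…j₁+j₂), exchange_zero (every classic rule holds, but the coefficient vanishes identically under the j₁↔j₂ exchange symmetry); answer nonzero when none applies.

m-sum: m₁+m₂ = -1+(-1/2) = -3/2, M = 1/2  ✗ ⇒ coefficient is 0

m_sum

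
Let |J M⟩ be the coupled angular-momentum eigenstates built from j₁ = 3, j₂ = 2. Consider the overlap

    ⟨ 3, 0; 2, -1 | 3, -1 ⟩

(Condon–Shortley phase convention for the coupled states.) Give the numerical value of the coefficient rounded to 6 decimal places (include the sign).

j₁+j₂−J=2  J+j₁−j₂=4  J−j₁+j₂=2  j₁+j₂+J+1=9
(j₁±m₁, j₂±m₂, J±M) = (3,3,1,3,2,4)
P² = 96/5
sum k=0..1:
  [0] +1/12 = 1/12
  [1] −1/8 = -1/8
S = -1/24
C² = P²·S² = 1/30 ; C = -0.182574

-0.182574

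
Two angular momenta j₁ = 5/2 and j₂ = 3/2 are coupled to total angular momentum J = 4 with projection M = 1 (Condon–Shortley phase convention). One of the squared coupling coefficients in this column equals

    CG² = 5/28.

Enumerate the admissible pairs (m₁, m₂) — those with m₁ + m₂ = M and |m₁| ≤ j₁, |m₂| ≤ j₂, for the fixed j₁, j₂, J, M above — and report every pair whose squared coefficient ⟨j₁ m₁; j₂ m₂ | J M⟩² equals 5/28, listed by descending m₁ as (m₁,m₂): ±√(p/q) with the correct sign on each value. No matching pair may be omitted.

(-1/2,3/2): +√(5/28)

Admissible pairs with m₁+m₂ = M = 1: (-1/2,3/2), (1/2,1/2), (3/2,-1/2), (5/2,-3/2)
  (m₁,m₂)=(5/2,-3/2): CG² = 1/56, CG = +√(1/56)
  (m₁,m₂)=(3/2,-1/2): CG² = 15/56, CG = +√(15/56)
  (m₁,m₂)=(1/2,1/2): CG² = 15/28, CG = +√(15/28)
  (m₁,m₂)=(-1/2,3/2): CG² = 5/28, CG = +√(5/28)   ← matches the target
Pairs with CG² = 5/28: (-1/2,3/2): +√(5/28)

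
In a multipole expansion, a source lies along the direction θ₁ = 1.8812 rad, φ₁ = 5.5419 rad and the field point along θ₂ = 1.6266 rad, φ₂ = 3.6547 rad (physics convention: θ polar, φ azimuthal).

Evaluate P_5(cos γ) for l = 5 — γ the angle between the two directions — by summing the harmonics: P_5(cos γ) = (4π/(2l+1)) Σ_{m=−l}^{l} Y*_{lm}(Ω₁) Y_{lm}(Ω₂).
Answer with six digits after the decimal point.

Term-by-term m-sum for l=5 (normalisation 4π/11 = 1.142397):
  term(m=-5) = -0.167316-0.001878i   from Y*(Ω₁)=-0.306900+0.194484i, Y(Ω₂)=+0.386209+0.250861i
  term(m=-4) = +0.009009+0.028598i   from Y*(Ω₁)=+0.362833+0.064695i, Y(Ω₂)=+0.037685+0.072098i
  term(m=-3) = +0.013030-0.009334i   from Y*(Ω₁)=+0.029099+0.038036i, Y(Ω₂)=+0.010532-0.334525i
  term(m=-2) = -0.025443-0.018660i   from Y*(Ω₁)=+0.029781-0.336679i, Y(Ω₂)=+0.048362-0.079848i
  term(m=-1) = +0.003581-0.010937i   from Y*(Ω₁)=-0.027748+0.025402i, Y(Ω₂)=-0.266526+0.150173i
  term(m=+0) = +0.031062+0.000000i   from Y*(Ω₁)=-0.322126-0.000000i, Y(Ω₂)=-0.096427+0.000000i
  term(m=+1) = +0.003581+0.010937i   from Y*(Ω₁)=+0.027748+0.025402i, Y(Ω₂)=+0.266526+0.150173i
  term(m=+2) = -0.025443+0.018660i   from Y*(Ω₁)=+0.029781+0.336679i, Y(Ω₂)=+0.048362+0.079848i
  term(m=+3) = +0.013030+0.009334i   from Y*(Ω₁)=-0.029099+0.038036i, Y(Ω₂)=-0.010532-0.334525i
  term(m=+4) = +0.009009-0.028598i   from Y*(Ω₁)=+0.362833-0.064695i, Y(Ω₂)=+0.037685-0.072098i
  term(m=+5) = -0.167316+0.001878i   from Y*(Ω₁)=+0.306900+0.194484i, Y(Ω₂)=-0.386209+0.250861i
Σ over m = -0.303216+0.000000i; ×(4π/11) → -0.346393+0.000000i. Real part: -0.346393

-0.346393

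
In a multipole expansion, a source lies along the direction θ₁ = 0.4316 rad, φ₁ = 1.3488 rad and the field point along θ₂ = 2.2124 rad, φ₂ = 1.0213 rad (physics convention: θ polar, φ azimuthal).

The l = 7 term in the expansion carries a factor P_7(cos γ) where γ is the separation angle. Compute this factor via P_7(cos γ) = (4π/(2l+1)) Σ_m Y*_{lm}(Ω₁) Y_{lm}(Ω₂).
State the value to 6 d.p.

Term-by-term m-sum for l=7 (normalisation 4π/15 = 0.837758):
  [-7]  conj(Y_{7,-7})(Ω₁) = -0.001121-0.000019i ; Y_{7,-7}(Ω₂) = +0.068626-0.080673i ; Δ = -0.000078+0.000089i
  [-6]  conj(Y_{7,-6})(Ω₁) = -0.002154+0.008849i ; Y_{7,-6}(Ω₂) = -0.292479-0.045816i ; Δ = +0.001036-0.002489i
  [-5]  conj(Y_{7,-5})(Ω₁) = +0.040945+0.020328i ; Y_{7,-5}(Ω₂) = +0.170012+0.408811i ; Δ = -0.001349+0.020195i
  [-4]  conj(Y_{7,-4})(Ω₁) = +0.099497-0.122334i ; Y_{7,-4}(Ω₂) = +0.175865-0.242633i ; Δ = -0.012184-0.045655i
  [-3]  conj(Y_{7,-3})(Ω₁) = -0.229575-0.292174i ; Y_{7,-3}(Ω₂) = +0.130104+0.010128i ; Δ = -0.026909-0.040338i
  [-2]  conj(Y_{7,-2})(Ω₁) = -0.484635+0.230525i ; Y_{7,-2}(Ω₂) = -0.165359-0.324083i ; Δ = +0.154848+0.118942i
  [-1]  conj(Y_{7,-1})(Ω₁) = +0.060930+0.269941i ; Y_{7,-1}(Ω₂) = -0.011686+0.019082i ; Δ = -0.005863-0.001992i
  [+0]  conj(Y_{7,0})(Ω₁) = -0.366410-0.000000i ; Y_{7,0}(Ω₂) = -0.352808+0.000000i ; Δ = +0.129272+0.000000i
  [+1]  conj(Y_{7,1})(Ω₁) = -0.060930+0.269941i ; Y_{7,1}(Ω₂) = +0.011686+0.019082i ; Δ = -0.005863+0.001992i
  [+2]  conj(Y_{7,2})(Ω₁) = -0.484635-0.230525i ; Y_{7,2}(Ω₂) = -0.165359+0.324083i ; Δ = +0.154848-0.118942i
  [+3]  conj(Y_{7,3})(Ω₁) = +0.229575-0.292174i ; Y_{7,3}(Ω₂) = -0.130104+0.010128i ; Δ = -0.026909+0.040338i
  [+4]  conj(Y_{7,4})(Ω₁) = +0.099497+0.122334i ; Y_{7,4}(Ω₂) = +0.175865+0.242633i ; Δ = -0.012184+0.045655i
  [+5]  conj(Y_{7,5})(Ω₁) = -0.040945+0.020328i ; Y_{7,5}(Ω₂) = -0.170012+0.408811i ; Δ = -0.001349-0.020195i
  [+6]  conj(Y_{7,6})(Ω₁) = -0.002154-0.008849i ; Y_{7,6}(Ω₂) = -0.292479+0.045816i ; Δ = +0.001036+0.002489i
  [+7]  conj(Y_{7,7})(Ω₁) = +0.001121-0.000019i ; Y_{7,7}(Ω₂) = -0.068626-0.080673i ; Δ = -0.000078-0.000089i
Accumulated sum +0.348271+0.000000i; after 4π/(2l+1) scaling, +0.291767+0.000000i ⇒ P_7 = 0.291767

0.291767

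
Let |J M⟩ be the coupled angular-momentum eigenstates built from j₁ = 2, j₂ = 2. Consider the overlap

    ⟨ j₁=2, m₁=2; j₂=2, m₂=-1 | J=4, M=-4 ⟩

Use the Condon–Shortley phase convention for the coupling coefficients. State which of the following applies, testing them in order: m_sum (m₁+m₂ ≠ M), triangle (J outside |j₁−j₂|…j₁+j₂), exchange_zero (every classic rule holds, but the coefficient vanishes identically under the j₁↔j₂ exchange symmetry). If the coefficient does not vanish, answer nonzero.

m-sum: m₁+m₂ = 2+(-1) = 1, M = -4  ✗ ⇒ coefficient is 0

m_sum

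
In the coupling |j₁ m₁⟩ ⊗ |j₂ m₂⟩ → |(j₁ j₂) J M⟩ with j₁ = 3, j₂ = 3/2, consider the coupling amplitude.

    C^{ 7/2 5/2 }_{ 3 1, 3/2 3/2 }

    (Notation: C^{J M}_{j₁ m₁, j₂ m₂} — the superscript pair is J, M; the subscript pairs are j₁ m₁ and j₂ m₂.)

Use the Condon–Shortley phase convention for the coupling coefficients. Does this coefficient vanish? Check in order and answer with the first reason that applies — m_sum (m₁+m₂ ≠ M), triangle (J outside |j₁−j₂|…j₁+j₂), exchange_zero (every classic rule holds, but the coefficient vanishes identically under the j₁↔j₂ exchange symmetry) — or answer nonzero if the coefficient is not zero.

m-sum: m₁+m₂ = 1+3/2 = 5/2, M = 5/2  ✓
triangle: |j₁−j₂| = 3/2 ≤ J = 7/2 ≤ j₁+j₂ = 9/2  ✓
exchange: j₁≠j₂ or m₁≠m₂ — the exchange symmetry imposes no constraint here
value check: CG = −√(10/21) = -0.690066 ≠ 0

nonzero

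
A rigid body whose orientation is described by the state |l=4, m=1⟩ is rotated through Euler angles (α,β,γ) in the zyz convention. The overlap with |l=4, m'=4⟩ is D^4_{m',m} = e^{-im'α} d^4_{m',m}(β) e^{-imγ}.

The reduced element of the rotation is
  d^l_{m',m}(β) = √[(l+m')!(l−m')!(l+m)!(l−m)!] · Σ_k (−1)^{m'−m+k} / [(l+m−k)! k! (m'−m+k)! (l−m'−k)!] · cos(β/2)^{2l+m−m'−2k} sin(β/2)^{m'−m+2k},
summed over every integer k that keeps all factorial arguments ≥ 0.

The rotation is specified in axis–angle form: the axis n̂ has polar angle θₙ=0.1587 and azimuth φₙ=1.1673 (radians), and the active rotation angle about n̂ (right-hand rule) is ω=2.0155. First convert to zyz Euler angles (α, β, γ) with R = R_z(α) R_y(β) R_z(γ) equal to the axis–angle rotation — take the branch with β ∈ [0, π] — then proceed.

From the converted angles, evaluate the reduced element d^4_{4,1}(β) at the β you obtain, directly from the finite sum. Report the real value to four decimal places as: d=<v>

Axis–angle → zyz. n̂ = (sinθₙcosφₙ, sinθₙsinφₙ, cosθₙ) = (+0.062050, +0.145344, +0.987434), ω = 2.0155.
R = I cosω + sinω [n̂]ₓ + (1−cosω) n̂n̂ᵀ gives
  R = [-0.424684, -0.878496, +0.218835; +0.904292, -0.399978, +0.149242; -0.043579, +0.261272, +0.964281]
β = atan2(√(R₁₃²+R₂₃²), R₃₃) = 0.268081; α = atan2(R₂₃, R₁₃) mod 2π = 0.598530; γ = atan2(R₃₂, −R₃₁) mod 2π = 1.405523
d^4_{4,1}(β=0.2681) via the finite sum:
Half-angle: c=0.991030, s=0.133639. N=√(40320·1·120·6)=5387.986637
Admissible k: 0..0 (factorial args all ≥0)
  k=0: (−1)^3·5387.9866/(720)·0.9910^5·0.1336^3 = -0.017074
d^4_{4,1}(0.2681) = -0.017074

d=-0.0171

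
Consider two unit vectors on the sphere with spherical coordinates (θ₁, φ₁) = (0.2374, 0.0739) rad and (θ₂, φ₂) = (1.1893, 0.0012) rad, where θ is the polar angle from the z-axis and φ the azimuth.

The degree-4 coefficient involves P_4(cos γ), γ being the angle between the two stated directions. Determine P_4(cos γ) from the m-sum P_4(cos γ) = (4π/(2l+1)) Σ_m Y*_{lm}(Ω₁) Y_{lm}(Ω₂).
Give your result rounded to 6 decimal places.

Addition theorem: P_4(cos γ) = (4π/9) Σ_m Y*_{lm}(Ω₁) Y_{lm}(Ω₂), m = −4…4:
  m=-4: Y*=+0.001295+0.000394i  Y=+0.328349-0.001576i  product +0.000426+0.000127i
  m=-3: Y*=+0.015437+0.003480i  Y=+0.372553-0.001341i  product +0.005756+0.001276i
  m=-2: Y*=+0.102715+0.015293i  Y=-0.008558+0.000021i  product -0.000879-0.000129i
  m=-1: Y*=+0.389621+0.028846i  Y=-0.331799+0.000398i  product -0.129288-0.009416i
  m=+0: Y*=+0.623579-0.000000i  Y=-0.051406+0.000000i  product -0.032056+0.000000i
  m=+1: Y*=-0.389621+0.028846i  Y=+0.331799+0.000398i  product -0.129288+0.009416i
  m=+2: Y*=+0.102715-0.015293i  Y=-0.008558-0.000021i  product -0.000879+0.000129i
  m=+3: Y*=-0.015437+0.003480i  Y=-0.372553-0.001341i  product +0.005756-0.001276i
  m=+4: Y*=+0.001295-0.000394i  Y=+0.328349+0.001576i  product +0.000426-0.000127i
Σ over m = -0.280026-0.000000i; ×(4π/9) → -0.390991-0.000000i. Real part: -0.390991

-0.390991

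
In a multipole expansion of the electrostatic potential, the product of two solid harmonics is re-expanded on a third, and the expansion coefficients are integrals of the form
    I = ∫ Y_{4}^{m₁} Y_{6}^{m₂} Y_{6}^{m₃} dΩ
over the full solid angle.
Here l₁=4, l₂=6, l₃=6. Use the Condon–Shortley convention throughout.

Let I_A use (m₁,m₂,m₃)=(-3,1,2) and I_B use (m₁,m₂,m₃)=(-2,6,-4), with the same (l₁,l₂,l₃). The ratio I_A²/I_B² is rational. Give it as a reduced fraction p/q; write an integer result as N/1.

686/13365

l's match ⇒ only the (l;m) 3-j factors differ between A and B.
A: triangle coeff Δ(4,6,6) = 1/15315300; Σ_t [3,4]: t=3:−1/82944 t=4:+1/103680 = -1/414720; (3j)²=49/43758 [(4 6 6; -3 1 2)], sign=-1
B: triangle coeff Δ(4,6,6) = 1/15315300; Σ_t [4,4]: t=4:+1/3870720 = 1/3870720; (3j)²=135/6188 [(4 6 6; -2 6 -4)], sign=+1
I_A²/I_B² = (49/43758)/(135/6188) = 686/13365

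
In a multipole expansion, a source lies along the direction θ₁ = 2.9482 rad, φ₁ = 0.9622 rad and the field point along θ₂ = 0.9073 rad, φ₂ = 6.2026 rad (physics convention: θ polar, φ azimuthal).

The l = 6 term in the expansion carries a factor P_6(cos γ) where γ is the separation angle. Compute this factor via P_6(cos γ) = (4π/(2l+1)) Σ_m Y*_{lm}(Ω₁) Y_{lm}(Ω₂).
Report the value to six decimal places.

0.299598

Addition theorem: P_6(cos γ) = (4π/13) Σ_m Y*_{lm}(Ω₁) Y_{lm}(Ω₂), m = −6…6:
  term(m=-6) = (0.000003, -0.000000)   from Y*(Ω₁)=(0.000021, -0.000012), Y(Ω₂)=(0.102279, 0.053705)
  term(m=-5) = (-0.000065, 0.000118)   from Y*(Ω₁)=(-0.000042, 0.000429), Y(Ω₂)=(0.287777, 0.122664)
  term(m=-4) = (-0.001049, -0.001745)   from Y*(Ω₁)=(-0.003550, -0.003034), Y(Ω₂)=(0.413595, 0.138137)
  term(m=-3) = (0.007925, -0.000105)   from Y*(Ω₁)=(0.033345, -0.008692), Y(Ω₂)=(0.223298, 0.055061)
  term(m=-2) = (0.018451, -0.032620)   from Y*(Ω₁)=(-0.059455, 0.161072), Y(Ω₂)=(-0.215446, -0.035027)
  term(m=-1) = (0.085727, 0.146982)   from Y*(Ω₁)=(-0.298314, -0.428101), Y(Ω₂)=(-0.325042, -0.026250)
  term(m=+0) = (0.087953, 0.000000)   from Y*(Ω₁)=(0.654680, -0.000000), Y(Ω₂)=(0.134345, 0.000000)
  term(m=+1) = (0.085727, -0.146982)   from Y*(Ω₁)=(0.298314, -0.428101), Y(Ω₂)=(0.325042, -0.026250)
  term(m=+2) = (0.018451, 0.032620)   from Y*(Ω₁)=(-0.059455, -0.161072), Y(Ω₂)=(-0.215446, 0.035027)
  term(m=+3) = (0.007925, 0.000105)   from Y*(Ω₁)=(-0.033345, -0.008692), Y(Ω₂)=(-0.223298, 0.055061)
  term(m=+4) = (-0.001049, 0.001745)   from Y*(Ω₁)=(-0.003550, 0.003034), Y(Ω₂)=(0.413595, -0.138137)
  term(m=+5) = (-0.000065, -0.000118)   from Y*(Ω₁)=(0.000042, 0.000429), Y(Ω₂)=(-0.287777, 0.122664)
  term(m=+6) = (0.000003, 0.000000)   from Y*(Ω₁)=(0.000021, 0.000012), Y(Ω₂)=(0.102279, -0.053705)
Σ over m = (0.309936, -0.000000); ×(4π/13) → (0.299598, -0.000000). Real part: 0.299598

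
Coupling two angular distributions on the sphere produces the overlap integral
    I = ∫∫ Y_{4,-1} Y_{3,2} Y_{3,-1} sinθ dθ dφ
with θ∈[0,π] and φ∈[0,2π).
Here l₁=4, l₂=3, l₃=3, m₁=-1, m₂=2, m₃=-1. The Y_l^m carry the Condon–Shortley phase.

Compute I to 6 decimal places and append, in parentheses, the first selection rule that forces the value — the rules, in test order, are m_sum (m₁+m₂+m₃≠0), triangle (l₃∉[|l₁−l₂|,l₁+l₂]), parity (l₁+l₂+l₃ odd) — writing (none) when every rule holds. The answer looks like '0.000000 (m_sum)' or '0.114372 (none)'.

m-sum 0 ✓  L=10 even ✓  1≤3≤7 ✓
Π(2lᵢ+1) = 9×7×7 = 441
triangle coeff Δ(4,3,3) = 1/34650
Σ_t [1,3]: t=1:−1/72 t=2:+1/16 t=3:−1/72 = 5/144
(3j)²=2/77 [(4 3 3; 0 0 0)], sign=-1
Σ_t [3,4]: t=3:−1/48 t=4:+1/144 = -1/72
(3j)²=16/693 [(4 3 3; -1 2 -1)], sign=-1
⇒ 4πI² = 32/121
I = (+1)√(32/121/(4π)) = 0.14506992
No selection rule forces the value: the integral is nonzero (none).

0.145070 (none)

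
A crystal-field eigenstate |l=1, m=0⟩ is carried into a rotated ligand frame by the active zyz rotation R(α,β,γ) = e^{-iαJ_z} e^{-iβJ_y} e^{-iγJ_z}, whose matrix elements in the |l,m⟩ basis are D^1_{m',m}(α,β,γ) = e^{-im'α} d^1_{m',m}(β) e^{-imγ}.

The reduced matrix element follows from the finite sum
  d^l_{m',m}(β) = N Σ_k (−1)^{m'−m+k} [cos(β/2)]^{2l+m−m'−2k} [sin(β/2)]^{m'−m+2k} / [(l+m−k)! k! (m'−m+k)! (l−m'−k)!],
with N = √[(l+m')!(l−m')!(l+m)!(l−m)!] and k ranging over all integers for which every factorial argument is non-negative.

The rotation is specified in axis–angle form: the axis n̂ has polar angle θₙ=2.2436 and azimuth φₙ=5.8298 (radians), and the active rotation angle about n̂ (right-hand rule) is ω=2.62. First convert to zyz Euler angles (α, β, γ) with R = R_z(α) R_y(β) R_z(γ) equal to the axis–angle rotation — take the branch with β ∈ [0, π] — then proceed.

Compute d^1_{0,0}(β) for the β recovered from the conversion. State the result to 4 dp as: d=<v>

Axis–angle → zyz. n̂ = (sinθₙcosφₙ, sinθₙsinφₙ, cosθₙ) = (+0.703064, -0.342559, -0.623181), ω = 2.6200.
R = I cosω + sinω [n̂]ₓ + (1−cosω) n̂n̂ᵀ gives
  R = [+0.055842, -0.139149, -0.988696; -0.760163, -0.647938, +0.048256; -0.647328, +0.748875, -0.141958]
β = atan2(√(R₁₃²+R₂₃²), R₃₃) = 1.713236; α = atan2(R₂₃, R₁₃) mod 2π = 3.092824; γ = atan2(R₃₂, −R₃₁) mod 2π = 0.858002
d^1_{0,0}(β=1.7132) via the finite sum:
With c≡cos(β/2)=0.654997 and s≡sin(β/2)=0.755632, N=[1·1·1·1]^{1/2}=1.000000
The bounds max(0,m−m')=0 and min(l+m,l−m')=1 give 2 terms
  k=0: (−1)^0·1.0000/(1)·0.6550^2·0.7556^0 = +0.429021
  k=1: (−1)^1·1.0000/(1)·0.6550^0·0.7556^2 = -0.570979
d^1_{0,0}(1.7132) = +0.429021 -0.570979 = -0.141958

d=-0.1420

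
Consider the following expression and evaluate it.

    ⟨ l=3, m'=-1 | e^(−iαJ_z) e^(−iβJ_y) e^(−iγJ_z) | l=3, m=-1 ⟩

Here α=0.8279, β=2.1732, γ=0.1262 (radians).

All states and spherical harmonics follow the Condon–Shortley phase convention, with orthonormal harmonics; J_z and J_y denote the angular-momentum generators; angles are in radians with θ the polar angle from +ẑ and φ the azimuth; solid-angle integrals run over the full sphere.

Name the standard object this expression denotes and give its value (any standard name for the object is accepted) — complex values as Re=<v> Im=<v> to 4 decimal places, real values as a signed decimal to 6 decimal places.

Wigner D-matrix element, Re=0.2971 Im=0.4190

This is a Wigner D-matrix element — the rotation-matrix element ⟨l m'| R(α,β,γ) |l m⟩ in the angular-momentum basis.
Split into d^3_{-1,-1}(β=2.1732) × two z-phases.
c=cos(2.173200/2)=0.465497, s=sin(2.173200/2)=0.885049; N=√[2·24·2·24]=48.000000
The bounds max(0,m−m')=0 and min(l+m,l−m')=2 give 3 terms
  k=0: (−1)^0·48.0000/(48)·0.4655^6·0.8850^0 = +0.010174
  k=1: (−1)^1·48.0000/(6)·0.4655^4·0.8850^2 = -0.294234
  k=2: (−1)^2·48.0000/(8)·0.4655^2·0.8850^4 = +0.797729
d^3_{-1,-1}(2.1732) = +0.010174 -0.294234 +0.797729 = +0.513669
D = (+0.676424+0.736513i)·(+0.513669)·(+0.992047+0.125865i) = +0.297077+0.419048i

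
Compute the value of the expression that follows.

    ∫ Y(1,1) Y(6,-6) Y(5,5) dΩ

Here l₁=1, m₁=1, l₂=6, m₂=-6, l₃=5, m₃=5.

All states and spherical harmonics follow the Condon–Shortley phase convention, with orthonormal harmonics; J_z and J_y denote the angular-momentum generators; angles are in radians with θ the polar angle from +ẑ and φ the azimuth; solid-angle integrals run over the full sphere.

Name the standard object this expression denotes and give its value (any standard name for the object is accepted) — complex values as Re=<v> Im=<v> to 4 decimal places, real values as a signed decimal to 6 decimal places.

Gaunt coefficient, +0.331940

This is a Gaunt coefficient — the integral of a triple product of spherical harmonics over the sphere.
Checks pass: Σm=0; 12 even; l₃=5∈[5,7].
(2·1+1)(2·6+1)(2·5+1) = 429
Δ: 2! 0! 10! / 13! → 1/858
sum: t=1:−1/14400 = -1/14400
3j²(1 6 5; 0 0 0) = Δ·Π!·Σ² = 6/143  (sign +1)
sum: t=0:+1/7257600 = 1/7257600
3j²(1 6 5; 1 -6 5) = Δ·Π!·Σ² = 1/13  (sign +1)
combine: 4πI² = 429·6/143·1/13 = 18/13
take √, sign +1: I = 0.33194004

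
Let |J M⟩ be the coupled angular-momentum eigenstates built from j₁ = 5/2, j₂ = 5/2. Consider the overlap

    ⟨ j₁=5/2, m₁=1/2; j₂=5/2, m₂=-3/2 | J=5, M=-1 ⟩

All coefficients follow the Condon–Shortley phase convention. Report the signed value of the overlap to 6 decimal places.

+0.487950

j₁+j₂−J=0  J+j₁−j₂=5  J−j₁+j₂=5  j₁+j₂+J+1=11
(j₁±m₁, j₂±m₂, J±M) = (3,2,1,4,4,6)
P² = 138240/7
sum k=0..0:
  [0] +1/288 = 1/288
S = 1/288
C² = P²·S² = 5/21 ; C = +0.487950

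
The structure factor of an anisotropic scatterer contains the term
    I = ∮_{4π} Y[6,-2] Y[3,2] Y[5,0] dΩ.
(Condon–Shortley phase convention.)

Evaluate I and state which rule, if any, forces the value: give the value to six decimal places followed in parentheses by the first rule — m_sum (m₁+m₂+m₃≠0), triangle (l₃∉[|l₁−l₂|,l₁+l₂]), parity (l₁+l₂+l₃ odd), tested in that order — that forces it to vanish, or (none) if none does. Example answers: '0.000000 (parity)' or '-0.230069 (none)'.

m-sum 0 ✓  L=14 even ✓  3≤5≤9 ✓
Π(2lᵢ+1) = 13×7×11 = 1001
triangle coeff Δ(6,3,5) = 1/675675
Σ_t [1,3]: t=1:−1/8640 t=2:+1/2304 t=3:−1/8640 = 7/34560
(3j)²=7/429 [(6 3 5; 0 0 0)], sign=-1
Σ_t [3,4]: t=3:−1/8640 t=4:+1/13824 = -1/23040
(3j)²=2/429 [(6 3 5; -2 2 0)], sign=+1
⇒ 4πI² = 98/1287
I = (-1)√(98/1287/(4π)) = -0.07784287
No selection rule forces the value: the integral is nonzero (none).

-0.077843 (none)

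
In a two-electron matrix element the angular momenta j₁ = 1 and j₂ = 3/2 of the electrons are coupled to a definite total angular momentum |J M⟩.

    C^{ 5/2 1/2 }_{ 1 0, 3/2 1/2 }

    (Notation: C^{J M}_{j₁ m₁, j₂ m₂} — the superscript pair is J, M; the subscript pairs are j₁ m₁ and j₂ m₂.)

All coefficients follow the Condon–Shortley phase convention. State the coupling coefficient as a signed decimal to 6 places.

triangle: 0!×2!×3!/6! = 12/720
(j±m)!: 1!×1!×2!×1!×3!×2! = 24
prefactor² = (2J+1)×Δ×N² = 12/5
  k=0: +1/(0!×0!×1!×2!×1!×1!) = 1/2
Σ = 1/2  ⇒  CG² = 12/5×(1/2)² = 3/5
CG = +√(3/5) = +0.774597

+0.774597  (= +√(3/5))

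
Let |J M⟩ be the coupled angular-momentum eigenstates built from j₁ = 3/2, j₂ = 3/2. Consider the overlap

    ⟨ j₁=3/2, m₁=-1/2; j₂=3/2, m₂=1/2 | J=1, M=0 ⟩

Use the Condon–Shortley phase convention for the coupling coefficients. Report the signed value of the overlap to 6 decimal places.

-0.223607  (= −√(1/20))

j₁+j₂−J=2  J+j₁−j₂=1  J−j₁+j₂=1  j₁+j₂+J+1=5
(j₁±m₁, j₂±m₂, J±M) = (1,2,2,1,1,1)
P² = 1/5
sum k=1..2:
  [1] −1/1 = -1
  [2] +1/2 = 1/2
S = -1/2
C² = P²·S² = 1/20 ; C = -0.223607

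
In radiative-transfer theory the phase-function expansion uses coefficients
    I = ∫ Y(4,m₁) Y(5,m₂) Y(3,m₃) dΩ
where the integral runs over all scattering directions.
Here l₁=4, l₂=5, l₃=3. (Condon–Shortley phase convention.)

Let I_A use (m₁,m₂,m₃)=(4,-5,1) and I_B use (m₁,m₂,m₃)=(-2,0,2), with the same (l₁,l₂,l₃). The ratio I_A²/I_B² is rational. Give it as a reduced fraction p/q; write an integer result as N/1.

Shared (l₁,l₂,l₃)=(4,5,3): N and (l;000)² cancel in I_A²/I_B².
A: Δ = 6!·2!·4!/13! = 1/180180; Racah Σ t=0..0: t=0:+1/34560 = 1/34560; ⇒ 3j(4 5 3; 4 -5 1)² = 14/429, sgn +1
B: Δ = 6!·2!·4!/13! = 1/180180; Racah Σ t=4..5: t=4:+1/576 t=5:−1/2880 = 1/720; ⇒ 3j(4 5 3; -2 0 2)² = 80/3003, sgn -1
I_A²/I_B² = (14/429)/(80/3003) = 49/40

49/40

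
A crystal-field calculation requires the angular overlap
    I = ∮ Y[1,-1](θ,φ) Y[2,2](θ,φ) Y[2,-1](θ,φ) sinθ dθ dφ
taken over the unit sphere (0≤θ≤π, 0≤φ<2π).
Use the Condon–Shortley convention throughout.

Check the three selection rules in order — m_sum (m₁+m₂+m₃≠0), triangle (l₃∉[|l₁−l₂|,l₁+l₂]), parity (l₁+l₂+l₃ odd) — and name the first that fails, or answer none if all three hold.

parity

m₁+m₂+m₃ = -1 + 2 − 1 = 0  ✓
triangle: |1−2|=1 ≤ l₃=2 ≤ 1+2=3  ✓
parity: l₁+l₂+l₃ = 5 is odd  ✗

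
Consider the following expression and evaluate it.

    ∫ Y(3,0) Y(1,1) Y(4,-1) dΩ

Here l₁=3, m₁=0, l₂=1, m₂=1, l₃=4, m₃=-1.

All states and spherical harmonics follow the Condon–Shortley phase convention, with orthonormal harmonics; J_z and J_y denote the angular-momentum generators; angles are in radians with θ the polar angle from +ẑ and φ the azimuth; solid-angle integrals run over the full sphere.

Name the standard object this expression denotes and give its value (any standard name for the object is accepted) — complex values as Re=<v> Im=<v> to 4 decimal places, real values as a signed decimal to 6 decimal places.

This is a Gaunt coefficient — the integral of a triple product of spherical harmonics over the sphere.
Checks pass: Σm=0; 8 even; l₃=4∈[2,4].
(2·3+1)(2·1+1)(2·4+1) = 189
Δ: 0! 6! 2! / 9! → 1/252
sum: t=0:+1/36 = 1/36
3j²(3 1 4; 0 0 0) = Δ·Π!·Σ² = 4/63  (sign +1)
sum: t=0:+1/72 = 1/72
3j²(3 1 4; 0 1 -1) = Δ·Π!·Σ² = 5/126  (sign -1)
combine: 4πI² = 189·4/63·5/126 = 10/21
take √, sign -1: I = -0.19466390

Gaunt coefficient, -0.194664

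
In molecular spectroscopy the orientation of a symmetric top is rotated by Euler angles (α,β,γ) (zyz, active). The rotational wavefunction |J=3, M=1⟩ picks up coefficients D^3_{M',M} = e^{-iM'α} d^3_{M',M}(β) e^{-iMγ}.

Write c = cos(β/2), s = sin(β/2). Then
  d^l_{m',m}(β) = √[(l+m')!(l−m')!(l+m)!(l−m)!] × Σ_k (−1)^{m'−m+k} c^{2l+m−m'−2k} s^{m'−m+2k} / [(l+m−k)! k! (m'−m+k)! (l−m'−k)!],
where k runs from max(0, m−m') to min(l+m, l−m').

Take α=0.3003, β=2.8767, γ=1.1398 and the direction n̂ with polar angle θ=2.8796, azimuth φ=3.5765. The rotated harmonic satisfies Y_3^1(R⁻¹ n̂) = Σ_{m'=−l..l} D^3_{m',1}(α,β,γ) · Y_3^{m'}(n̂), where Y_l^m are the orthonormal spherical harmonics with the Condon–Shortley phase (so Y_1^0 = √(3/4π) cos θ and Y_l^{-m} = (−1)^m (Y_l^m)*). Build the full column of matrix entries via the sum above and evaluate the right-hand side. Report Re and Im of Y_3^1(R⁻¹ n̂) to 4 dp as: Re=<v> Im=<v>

Re=-0.1573 Im=0.4158

Need the full column D^3_{m',1} for m'=−3..3 at α=0.3003, β=2.8767, γ=1.1398.
cos(β/2)=0.132059, sin(β/2)=0.991242
d^3_{-3,1}: single k=4 term ⇒ +0.065208;  D = +0.063356-0.015431i
d^3_{-2,1}: k∈[3..4] ⇒ +0.014187 -0.399639 = -0.385452;  D = -0.330764+0.197910i
d^3_{-1,1}: k∈[2..4] ⇒ +0.001793 -0.134694 +0.948588 = +0.815687;  D = +0.544745-0.607124i
d^3_{0,1}: k∈[1..3] ⇒ +0.000138 -0.023311 +0.437782 = +0.414609;  D = +0.173214-0.376693i
d^3_{1,1}: k∈[0..2] ⇒ +0.000005 -0.002391 +0.101020 = +0.098635;  D = +0.012855-0.097794i
d^3_{2,1}: k∈[0..1] ⇒ -0.000126 +0.014187 = +0.014061;  D = -0.002373-0.013859i
d^3_{3,1}: single k=0 term ⇒ +0.001157;  D = -0.000524-0.001032i
Y_3^{m'}(θ=2.8796,φ=3.5765) and Σ D·Y over m':
  (+0.0634-0.0154i)·(-0.0019+0.0070i)  (-0.3308+0.1979i)·(-0.0427+0.0506i)  (+0.5447-0.6071i)·(-0.2782+0.1292i)  (+0.1732-0.3767i)·(-0.6000+0.0000i)  (+0.0129-0.0978i)·(+0.2782+0.1292i)  (-0.0024-0.0139i)·(-0.0427-0.0506i)  (-0.0005-0.0010i)·(+0.0019+0.0070i)
Y_3^1(R⁻¹ n̂) = -0.157284+0.415753i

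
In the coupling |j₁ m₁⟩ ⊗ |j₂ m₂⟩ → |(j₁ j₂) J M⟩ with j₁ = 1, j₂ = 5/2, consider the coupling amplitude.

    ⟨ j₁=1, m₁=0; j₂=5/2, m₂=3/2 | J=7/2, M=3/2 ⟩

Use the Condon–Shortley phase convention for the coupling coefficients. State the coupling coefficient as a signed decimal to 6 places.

j₁+j₂−J=0  J+j₁−j₂=2  J−j₁+j₂=5  j₁+j₂+J+1=8
(j₁±m₁, j₂±m₂, J±M) = (1,1,4,1,5,2)
P² = 1920/7
sum k=0..0:
  [0] +1/24 = 1/24
S = 1/24
C² = P²·S² = 10/21 ; C = +0.690066

+0.690066  (= +√(10/21))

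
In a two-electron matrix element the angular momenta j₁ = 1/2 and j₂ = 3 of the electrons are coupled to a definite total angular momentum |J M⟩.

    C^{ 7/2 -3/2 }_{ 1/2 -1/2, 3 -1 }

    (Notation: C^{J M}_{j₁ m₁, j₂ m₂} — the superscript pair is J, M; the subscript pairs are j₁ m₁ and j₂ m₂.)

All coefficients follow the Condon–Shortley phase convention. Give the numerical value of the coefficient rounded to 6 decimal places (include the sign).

+0.845154

triangle: 0!*1!*6!/8! = 720/40320
(j±m)!: 0!*1!*2!*4!*2!*5! = 11520
prefactor² = (2J+1)*Δ*N² = 11520/7
  k=0: +1/(0!*0!*1!*2!*0!*4!) = 1/48
Σ = 1/48  ⇒  CG² = 11520/7*(1/48)² = 5/7
CG = +√(5/7) = +0.845154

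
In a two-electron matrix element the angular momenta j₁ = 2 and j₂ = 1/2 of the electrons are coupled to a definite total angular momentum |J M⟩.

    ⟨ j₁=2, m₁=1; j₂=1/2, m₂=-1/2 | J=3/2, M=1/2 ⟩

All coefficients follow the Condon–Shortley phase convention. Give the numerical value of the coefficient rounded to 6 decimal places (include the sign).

+√(3/5) ≈ +0.774597

triangle: 1!×3!×0!/5! = 6/120
(j±m)!: 3!×1!×0!×1!×2!×1! = 12
prefactor² = (2J+1)×Δ×N² = 12/5
  k=0: +1/(0!×1!×1!×0!×2!×0!) = 1/2
Σ = 1/2  ⇒  CG² = 12/5×(1/2)² = 3/5
CG = +√(3/5) = +0.774597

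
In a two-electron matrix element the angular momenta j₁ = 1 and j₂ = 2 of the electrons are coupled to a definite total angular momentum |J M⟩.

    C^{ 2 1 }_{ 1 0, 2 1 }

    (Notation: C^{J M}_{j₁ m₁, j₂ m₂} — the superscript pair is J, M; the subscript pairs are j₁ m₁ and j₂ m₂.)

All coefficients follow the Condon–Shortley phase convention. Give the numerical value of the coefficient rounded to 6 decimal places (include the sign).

triangle: 1!×1!×3!/6! = 6/720
(j±m)!: 1!×1!×3!×1!×3!×1! = 36
prefactor² = (2J+1)×Δ×N² = 3/2
  k=0: +1/(0!×1!×1!×3!×0!×0!) = 1/6
  k=1: −1/(1!×0!×0!×2!×1!×1!) = -1/2
Σ = -1/3  ⇒  CG² = 3/2×(-1/3)² = 1/6
CG = −√(1/6) = -0.408248

-0.408248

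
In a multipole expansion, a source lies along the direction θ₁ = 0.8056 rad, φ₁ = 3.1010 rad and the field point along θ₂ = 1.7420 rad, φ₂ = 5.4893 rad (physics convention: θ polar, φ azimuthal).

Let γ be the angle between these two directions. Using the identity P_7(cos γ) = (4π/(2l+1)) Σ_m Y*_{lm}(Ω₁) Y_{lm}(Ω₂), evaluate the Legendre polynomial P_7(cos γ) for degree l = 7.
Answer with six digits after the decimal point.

-0.294461

Term-by-term m-sum for l=7 (normalisation 4π/15 = 0.837758):
  [-7]  conj(Y_{7,-7})(Ω₁) = -0.048732+0.014232i ; Y_{7,-7}(Ω₂) = +0.337320-0.299446i ; Δ = -0.012177+0.019394i
  [-6]  conj(Y_{7,-6})(Ω₁) = +0.177048-0.043995i ; Y_{7,-6}(Ω₂) = -0.014853+0.291419i ; Δ = +0.010191+0.052249i
  [-5]  conj(Y_{7,-5})(Ω₁) = -0.367377+0.075605i ; Y_{7,-5}(Ω₂) = +0.143585+0.156319i ; Δ = -0.064568-0.046572i
  [-4]  conj(Y_{7,-4})(Ω₁) = +0.439471-0.071991i ; Y_{7,-4}(Ω₂) = -0.308966-0.010493i ; Δ = -0.136537+0.017631i
  [-3]  conj(Y_{7,-3})(Ω₁) = -0.175237+0.021446i ; Y_{7,-3}(Ω₂) = -0.092443+0.087852i ; Δ = +0.014315-0.017377i
  [-2]  conj(Y_{7,-2})(Ω₁) = -0.272984+0.022211i ; Y_{7,-2}(Ω₂) = +0.005240-0.308667i ; Δ = +0.005425+0.084378i
  [-1]  conj(Y_{7,-1})(Ω₁) = +0.312802-0.012704i ; Y_{7,-1}(Ω₂) = -0.065664-0.066788i ; Δ = -0.021388-0.020057i
  [+0]  conj(Y_{7,0})(Ω₁) = +0.188596-0.000000i ; Y_{7,0}(Ω₂) = +0.307477+0.000000i ; Δ = +0.057989+0.000000i
  [+1]  conj(Y_{7,1})(Ω₁) = -0.312802-0.012704i ; Y_{7,1}(Ω₂) = +0.065664-0.066788i ; Δ = -0.021388+0.020057i
  [+2]  conj(Y_{7,2})(Ω₁) = -0.272984-0.022211i ; Y_{7,2}(Ω₂) = +0.005240+0.308667i ; Δ = +0.005425-0.084378i
  [+3]  conj(Y_{7,3})(Ω₁) = +0.175237+0.021446i ; Y_{7,3}(Ω₂) = +0.092443+0.087852i ; Δ = +0.014315+0.017377i
  [+4]  conj(Y_{7,4})(Ω₁) = +0.439471+0.071991i ; Y_{7,4}(Ω₂) = -0.308966+0.010493i ; Δ = -0.136537-0.017631i
  [+5]  conj(Y_{7,5})(Ω₁) = +0.367377+0.075605i ; Y_{7,5}(Ω₂) = -0.143585+0.156319i ; Δ = -0.064568+0.046572i
  [+6]  conj(Y_{7,6})(Ω₁) = +0.177048+0.043995i ; Y_{7,6}(Ω₂) = -0.014853-0.291419i ; Δ = +0.010191-0.052249i
  [+7]  conj(Y_{7,7})(Ω₁) = +0.048732+0.014232i ; Y_{7,7}(Ω₂) = -0.337320-0.299446i ; Δ = -0.012177-0.019394i
Total Σ_m = -0.351487+0.000000i. Multiply by 0.837758: -0.294461+0.000000i. P_7(cos γ) = -0.294461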